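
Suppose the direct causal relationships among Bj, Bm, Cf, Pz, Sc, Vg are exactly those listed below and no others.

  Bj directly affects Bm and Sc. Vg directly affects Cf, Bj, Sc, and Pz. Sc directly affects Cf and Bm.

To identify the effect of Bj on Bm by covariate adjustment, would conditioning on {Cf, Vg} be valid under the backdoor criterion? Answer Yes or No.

Backdoor paths from Bj to Bm (paths whose first edge points into Bj):
  P1: Bj <- Vg -> Sc -> Bm
  P2: Bj <- Vg -> Cf <- Sc -> Bm
Condition 1 (no descendant of Bj in the set): FAILS — Cf is a descendant of Bj.
Condition 2 (every backdoor path blocked by {Cf, Vg}):
  P1: blocked at fork node Vg ∈ conditioning set.
  P2: blocked at fork node Vg ∈ conditioning set.
{Cf, Vg} does not satisfy the backdoor criterion.

No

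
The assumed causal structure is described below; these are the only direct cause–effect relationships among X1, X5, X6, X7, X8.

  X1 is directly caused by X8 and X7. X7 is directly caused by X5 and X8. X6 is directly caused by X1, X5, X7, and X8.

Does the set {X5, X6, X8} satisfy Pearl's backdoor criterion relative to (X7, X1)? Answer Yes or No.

Backdoor paths from X7 to X1 (paths whose first edge points into X7):
  P1: X7 <- X8 -> X1
  P2: X7 <- X8 -> X6 <- X1
  P3: X7 <- X5 -> X6 <- X8 -> X1
  P4: X7 <- X5 -> X6 <- X1
Condition 1 (no descendant of X7 in the set): FAILS — X6 is a descendant of X7.
Condition 2 (every backdoor path blocked by {X5, X6, X8}):
  P1: blocked at fork node X8 ∈ conditioning set.
  P2: blocked at fork node X8 ∈ conditioning set.
  P3: blocked at fork node X5 ∈ conditioning set.
  P4: blocked at fork node X5 ∈ conditioning set.
{X5, X6, X8} does not satisfy the backdoor criterion.

No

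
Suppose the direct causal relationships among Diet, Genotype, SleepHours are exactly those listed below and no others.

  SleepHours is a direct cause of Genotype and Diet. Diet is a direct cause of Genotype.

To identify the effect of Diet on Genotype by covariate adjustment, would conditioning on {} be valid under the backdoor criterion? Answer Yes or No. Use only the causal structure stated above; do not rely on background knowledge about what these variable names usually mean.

No

Backdoor paths from Diet to Genotype (paths whose first edge points into Diet):
  P1: Diet <- SleepHours -> Genotype
Condition 1 (no descendant of Diet in the set): holds — descendants of Diet are {Genotype}; none are in {}.
Condition 2 (every backdoor path blocked by {}):
  P1: open — no interior node is in the conditioning set.
{} does not satisfy the backdoor criterion.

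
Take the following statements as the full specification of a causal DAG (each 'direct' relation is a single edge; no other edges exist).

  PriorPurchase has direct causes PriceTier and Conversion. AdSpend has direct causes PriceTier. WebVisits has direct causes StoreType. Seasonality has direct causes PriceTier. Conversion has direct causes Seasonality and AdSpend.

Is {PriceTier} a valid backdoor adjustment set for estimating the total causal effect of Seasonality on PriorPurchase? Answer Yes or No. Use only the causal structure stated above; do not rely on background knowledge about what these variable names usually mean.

Yes

Backdoor paths from Seasonality to PriorPurchase (paths whose first edge points into Seasonality):
  P1: Seasonality <- PriceTier -> AdSpend -> Conversion -> PriorPurchase
  P2: Seasonality <- PriceTier -> PriorPurchase
Condition 1 (no descendant of Seasonality in the set): holds — descendants of Seasonality are {Conversion, PriorPurchase}; none are in {PriceTier}.
Condition 2 (every backdoor path blocked by {PriceTier}):
  P1: blocked at fork node PriceTier ∈ conditioning set.
  P2: blocked at fork node PriceTier ∈ conditioning set.
{PriceTier} satisfies the backdoor criterion.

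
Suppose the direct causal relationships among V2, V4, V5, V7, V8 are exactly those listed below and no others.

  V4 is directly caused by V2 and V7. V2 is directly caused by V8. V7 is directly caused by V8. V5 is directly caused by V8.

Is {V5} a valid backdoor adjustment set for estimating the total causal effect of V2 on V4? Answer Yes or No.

Backdoor paths from V2 to V4 (paths whose first edge points into V2):
  P1: V2 <- V8 -> V7 -> V4
Condition 1 (no descendant of V2 in the set): holds — descendants of V2 are {V4}; none are in {V5}.
Condition 2 (every backdoor path blocked by {V5}):
  P1: open — no interior node is in the conditioning set.
{V5} does not satisfy the backdoor criterion.

No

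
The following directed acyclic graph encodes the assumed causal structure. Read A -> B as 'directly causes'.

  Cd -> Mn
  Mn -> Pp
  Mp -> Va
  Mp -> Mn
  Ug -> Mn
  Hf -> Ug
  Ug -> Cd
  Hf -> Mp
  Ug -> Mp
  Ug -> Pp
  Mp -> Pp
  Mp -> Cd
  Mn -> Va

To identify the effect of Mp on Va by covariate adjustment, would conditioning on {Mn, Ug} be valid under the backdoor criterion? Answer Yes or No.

Backdoor paths from Mp to Va (paths whose first edge points into Mp):
  P1: Mp <- Hf -> Ug -> Cd -> Mn -> Va
  P2: Mp <- Hf -> Ug -> Mn -> Va
  P3: Mp <- Hf -> Ug -> Pp <- Mn -> Va
  P4: Mp <- Ug -> Cd -> Mn -> Va
  P5: Mp <- Ug -> Mn -> Va
  P6: Mp <- Ug -> Pp <- Mn -> Va
Condition 1 (no descendant of Mp in the set): FAILS — Mn is a descendant of Mp.
Condition 2 (every backdoor path blocked by {Mn, Ug}):
  P1: blocked at chain node Ug ∈ conditioning set.
  P2: blocked at chain node Ug ∈ conditioning set.
  P3: blocked at chain node Ug ∈ conditioning set.
  P4: blocked at fork node Ug ∈ conditioning set.
  P5: blocked at fork node Ug ∈ conditioning set.
  P6: blocked at fork node Ug ∈ conditioning set.
{Mn, Ug} does not satisfy the backdoor criterion.

No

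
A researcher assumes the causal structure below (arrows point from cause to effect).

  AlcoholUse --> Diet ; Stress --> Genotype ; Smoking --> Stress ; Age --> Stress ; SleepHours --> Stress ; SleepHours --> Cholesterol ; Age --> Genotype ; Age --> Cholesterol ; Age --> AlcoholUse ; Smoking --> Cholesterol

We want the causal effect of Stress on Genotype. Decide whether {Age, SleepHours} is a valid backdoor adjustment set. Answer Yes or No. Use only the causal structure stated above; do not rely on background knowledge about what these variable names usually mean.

Yes

Backdoor paths from Stress to Genotype (paths whose first edge points into Stress):
  P1: Stress <- Age -> Genotype
  P2: Stress <- SleepHours -> Cholesterol <- Age -> Genotype
  P3: Stress <- Smoking -> Cholesterol <- Age -> Genotype
Condition 1 (no descendant of Stress in the set): holds — descendants of Stress are {Genotype}; none are in {Age, SleepHours}.
Condition 2 (every backdoor path blocked by {Age, SleepHours}):
  P1: blocked at fork node Age ∈ conditioning set.
  P2: blocked at fork node SleepHours ∈ conditioning set.
  P3: blocked at collider Cholesterol (neither it nor any descendant is in the conditioning set).
{Age, SleepHours} satisfies the backdoor criterion.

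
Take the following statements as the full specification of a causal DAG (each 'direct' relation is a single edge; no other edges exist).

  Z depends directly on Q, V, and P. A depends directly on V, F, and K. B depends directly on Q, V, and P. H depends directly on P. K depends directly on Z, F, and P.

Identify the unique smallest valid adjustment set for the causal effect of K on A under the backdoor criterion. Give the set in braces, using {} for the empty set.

{F, V}

Variables eligible for adjustment (non-descendants of K, excluding K and A): {B, F, H, P, Q, V, Z}.
Backdoor paths from K to A:
  P1: K <- P -> Z <- V -> A
  P2: K <- P -> Z <- Q -> B <- V -> A
  P3: K <- P -> B <- V -> A
  P4: K <- P -> B <- Q -> Z <- V -> A
  P5: K <- F -> A
  P6: K <- Z <- P -> B <- V -> A
  P7: K <- Z <- V -> A
  P8: K <- Z <- Q -> B <- V -> A
The empty set is not sufficient: P5 (K <- F -> A) has no collider blocking it and no conditioned non-collider, so it is open.
Try {F, V}:
  P1: blocked at collider Z (neither it nor any descendant is in the conditioning set).
  P2: blocked at collider Z (neither it nor any descendant is in the conditioning set).
  P3: blocked at collider B (neither it nor any descendant is in the conditioning set).
  P4: blocked at collider B (neither it nor any descendant is in the conditioning set).
  P5: blocked at fork node F ∈ conditioning set.
  P6: blocked at collider B (neither it nor any descendant is in the conditioning set).
  P7: blocked at fork node V ∈ conditioning set.
  P8: blocked at collider B (neither it nor any descendant is in the conditioning set).
{F, V} contains no descendant of K and blocks every backdoor path.
Every element of {F, V} is needed (dropping F leaves P5 open; dropping V leaves P7 open), so no proper subset is valid.
Among all size-2 subsets of the eligible variables, only {F, V} blocks every backdoor path, so it is the unique smallest valid adjustment set.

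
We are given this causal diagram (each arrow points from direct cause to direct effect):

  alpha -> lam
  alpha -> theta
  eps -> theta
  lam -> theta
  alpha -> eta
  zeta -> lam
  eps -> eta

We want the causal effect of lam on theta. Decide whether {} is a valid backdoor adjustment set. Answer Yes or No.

Backdoor paths from lam to theta (paths whose first edge points into lam):
  P1: lam <- alpha -> eta <- eps -> theta
  P2: lam <- alpha -> theta
Condition 1 (no descendant of lam in the set): holds — descendants of lam are {theta}; none are in {}.
Condition 2 (every backdoor path blocked by {}):
  P1: blocked at collider eta (neither it nor any descendant is in the conditioning set).
  P2: open — no interior node is in the conditioning set.
{} does not satisfy the backdoor criterion.

No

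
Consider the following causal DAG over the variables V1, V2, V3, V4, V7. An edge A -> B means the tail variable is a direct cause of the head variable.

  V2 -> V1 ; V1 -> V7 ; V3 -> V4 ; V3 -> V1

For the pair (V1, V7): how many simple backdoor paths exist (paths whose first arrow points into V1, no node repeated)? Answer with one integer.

0

A backdoor path from V1 to V7 is any simple undirected path whose first edge points into V1 (i.e. leaves V1 via a parent).
Parents of V1: {V2, V3}.
No simple path from any parent of V1 reaches V7 without revisiting V1, so there are no backdoor paths.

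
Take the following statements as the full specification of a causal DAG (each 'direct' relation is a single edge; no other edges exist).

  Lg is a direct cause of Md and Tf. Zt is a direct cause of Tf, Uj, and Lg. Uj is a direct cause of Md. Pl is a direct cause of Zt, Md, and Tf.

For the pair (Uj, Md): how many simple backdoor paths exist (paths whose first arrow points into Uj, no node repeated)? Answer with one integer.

A backdoor path from Uj to Md is any simple undirected path whose first edge points into Uj (i.e. leaves Uj via a parent).
Parents of Uj: {Zt}.
Enumerating:
  P1: Uj <- Zt <- Pl -> Md
  P2: Uj <- Zt <- Pl -> Tf <- Lg -> Md
  P3: Uj <- Zt -> Lg -> Md
  P4: Uj <- Zt -> Lg -> Tf <- Pl -> Md
  P5: Uj <- Zt -> Tf <- Pl -> Md
  P6: Uj <- Zt -> Tf <- Lg -> Md
That exhausts the simple backdoor paths. Count: 6.

6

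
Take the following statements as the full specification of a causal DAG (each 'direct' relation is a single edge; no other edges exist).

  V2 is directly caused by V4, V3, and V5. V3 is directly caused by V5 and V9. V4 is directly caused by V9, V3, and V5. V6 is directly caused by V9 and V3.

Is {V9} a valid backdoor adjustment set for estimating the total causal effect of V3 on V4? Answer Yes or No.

No

Backdoor paths from V3 to V4 (paths whose first edge points into V3):
  P1: V3 <- V9 -> V4
  P2: V3 <- V5 -> V4
  P3: V3 <- V5 -> V2 <- V4
Condition 1 (no descendant of V3 in the set): holds — descendants of V3 are {V2, V4, V6}; none are in {V9}.
Condition 2 (every backdoor path blocked by {V9}):
  P1: blocked at fork node V9 ∈ conditioning set.
  P2: open — no interior node is in the conditioning set.
  P3: blocked at collider V2 (neither it nor any descendant is in the conditioning set).
{V9} does not satisfy the backdoor criterion.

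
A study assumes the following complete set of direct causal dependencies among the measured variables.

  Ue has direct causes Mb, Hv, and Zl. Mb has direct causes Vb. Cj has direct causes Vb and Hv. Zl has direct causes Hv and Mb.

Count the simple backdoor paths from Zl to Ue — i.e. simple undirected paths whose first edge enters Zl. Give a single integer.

4

A backdoor path from Zl to Ue is any simple undirected path whose first edge points into Zl (i.e. leaves Zl via a parent).
Parents of Zl: {Hv, Mb}.
Enumerating:
  P1: Zl <- Hv -> Ue
  P2: Zl <- Hv -> Cj <- Vb -> Mb -> Ue
  P3: Zl <- Mb <- Vb -> Cj <- Hv -> Ue
  P4: Zl <- Mb -> Ue
That exhausts the simple backdoor paths. Count: 4.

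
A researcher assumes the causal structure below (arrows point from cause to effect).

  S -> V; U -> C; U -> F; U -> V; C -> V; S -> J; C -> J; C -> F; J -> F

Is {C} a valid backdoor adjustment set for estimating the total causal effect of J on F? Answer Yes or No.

Backdoor paths from J to F (paths whose first edge points into J):
  P1: J <- S -> V <- U -> C -> F
  P2: J <- S -> V <- U -> F
  P3: J <- S -> V <- C <- U -> F
  P4: J <- S -> V <- C -> F
  P5: J <- C <- U -> F
  P6: J <- C -> F
  P7: J <- C -> V <- U -> F
Condition 1 (no descendant of J in the set): holds — descendants of J are {F}; none are in {C}.
Condition 2 (every backdoor path blocked by {C}):
  P1: blocked at collider V (neither it nor any descendant is in the conditioning set).
  P2: blocked at collider V (neither it nor any descendant is in the conditioning set).
  P3: blocked at collider V (neither it nor any descendant is in the conditioning set).
  P4: blocked at collider V (neither it nor any descendant is in the conditioning set).
  P5: blocked at chain node C ∈ conditioning set.
  P6: blocked at fork node C ∈ conditioning set.
  P7: blocked at fork node C ∈ conditioning set.
{C} satisfies the backdoor criterion.

Yes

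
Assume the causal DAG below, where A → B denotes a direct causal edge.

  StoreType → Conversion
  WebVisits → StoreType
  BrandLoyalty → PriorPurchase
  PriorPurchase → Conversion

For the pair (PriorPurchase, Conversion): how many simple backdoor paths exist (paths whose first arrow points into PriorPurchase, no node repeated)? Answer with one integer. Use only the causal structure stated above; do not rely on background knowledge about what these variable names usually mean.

A backdoor path from PriorPurchase to Conversion is any simple undirected path whose first edge points into PriorPurchase (i.e. leaves PriorPurchase via a parent).
Parents of PriorPurchase: {BrandLoyalty}.
No simple path from any parent of PriorPurchase reaches Conversion without revisiting PriorPurchase, so there are no backdoor paths.

0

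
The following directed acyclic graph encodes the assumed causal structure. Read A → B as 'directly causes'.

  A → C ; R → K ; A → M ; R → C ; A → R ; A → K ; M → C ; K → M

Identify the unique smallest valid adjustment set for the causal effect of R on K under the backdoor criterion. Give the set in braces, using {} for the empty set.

Variables eligible for adjustment (non-descendants of R, excluding R and K): {A}.
Backdoor paths from R to K:
  P1: R <- A -> K
  P2: R <- A -> M <- K
  P3: R <- A -> C <- M <- K
The empty set is not sufficient: P1 (R <- A -> K) has no collider blocking it and no conditioned non-collider, so it is open.
Try {A}:
  P1: blocked at fork node A ∈ conditioning set.
  P2: blocked at fork node A ∈ conditioning set.
  P3: blocked at fork node A ∈ conditioning set.
{A} contains no descendant of R and blocks every backdoor path.
{A} is the unique smallest valid adjustment set.

{A}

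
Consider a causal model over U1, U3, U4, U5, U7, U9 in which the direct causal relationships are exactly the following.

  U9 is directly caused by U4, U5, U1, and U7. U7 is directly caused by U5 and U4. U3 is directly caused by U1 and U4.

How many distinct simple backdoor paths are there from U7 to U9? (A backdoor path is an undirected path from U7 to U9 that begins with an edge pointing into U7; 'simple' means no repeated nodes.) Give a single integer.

A backdoor path from U7 to U9 is any simple undirected path whose first edge points into U7 (i.e. leaves U7 via a parent).
Parents of U7: {U4, U5}.
Enumerating:
  P1: U7 <- U4 -> U3 <- U1 -> U9
  P2: U7 <- U4 -> U9
  P3: U7 <- U5 -> U9
That exhausts the simple backdoor paths. Count: 3.

3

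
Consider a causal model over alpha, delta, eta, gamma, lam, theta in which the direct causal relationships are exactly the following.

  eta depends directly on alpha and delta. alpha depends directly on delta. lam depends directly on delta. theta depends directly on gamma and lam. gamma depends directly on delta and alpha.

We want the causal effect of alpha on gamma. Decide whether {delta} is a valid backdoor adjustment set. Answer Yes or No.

Backdoor paths from alpha to gamma (paths whose first edge points into alpha):
  P1: alpha <- delta -> gamma
  P2: alpha <- delta -> lam -> theta <- gamma
Condition 1 (no descendant of alpha in the set): holds — descendants of alpha are {eta, gamma, theta}; none are in {delta}.
Condition 2 (every backdoor path blocked by {delta}):
  P1: blocked at fork node delta ∈ conditioning set.
  P2: blocked at fork node delta ∈ conditioning set.
{delta} satisfies the backdoor criterion.

Yes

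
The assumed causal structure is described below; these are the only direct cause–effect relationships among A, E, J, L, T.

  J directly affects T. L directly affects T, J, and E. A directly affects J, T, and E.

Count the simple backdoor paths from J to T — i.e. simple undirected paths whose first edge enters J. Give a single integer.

A backdoor path from J to T is any simple undirected path whose first edge points into J (i.e. leaves J via a parent).
Parents of J: {A, L}.
Enumerating:
  P1: J <- L -> E <- A -> T
  P2: J <- L -> T
  P3: J <- A -> E <- L -> T
  P4: J <- A -> T
That exhausts the simple backdoor paths. Count: 4.

4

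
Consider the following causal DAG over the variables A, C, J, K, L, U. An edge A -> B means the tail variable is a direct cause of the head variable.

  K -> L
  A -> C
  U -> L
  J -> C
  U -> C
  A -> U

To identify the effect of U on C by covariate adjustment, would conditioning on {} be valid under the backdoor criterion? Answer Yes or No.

Backdoor paths from U to C (paths whose first edge points into U):
  P1: U <- A -> C
Condition 1 (no descendant of U in the set): holds — descendants of U are {C, L}; none are in {}.
Condition 2 (every backdoor path blocked by {}):
  P1: open — no interior node is in the conditioning set.
{} does not satisfy the backdoor criterion.

No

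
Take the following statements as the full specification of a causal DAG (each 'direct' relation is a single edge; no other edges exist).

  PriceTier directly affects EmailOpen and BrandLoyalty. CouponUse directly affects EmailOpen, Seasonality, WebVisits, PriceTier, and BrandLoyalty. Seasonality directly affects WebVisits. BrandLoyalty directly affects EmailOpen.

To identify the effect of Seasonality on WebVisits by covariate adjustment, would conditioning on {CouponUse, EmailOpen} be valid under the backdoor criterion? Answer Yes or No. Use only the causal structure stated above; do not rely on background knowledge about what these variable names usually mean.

Backdoor paths from Seasonality to WebVisits (paths whose first edge points into Seasonality):
  P1: Seasonality <- CouponUse -> WebVisits
Condition 1 (no descendant of Seasonality in the set): holds — descendants of Seasonality are {WebVisits}; none are in {CouponUse, EmailOpen}.
Condition 2 (every backdoor path blocked by {CouponUse, EmailOpen}):
  P1: blocked at fork node CouponUse ∈ conditioning set.
{CouponUse, EmailOpen} satisfies the backdoor criterion.

Yes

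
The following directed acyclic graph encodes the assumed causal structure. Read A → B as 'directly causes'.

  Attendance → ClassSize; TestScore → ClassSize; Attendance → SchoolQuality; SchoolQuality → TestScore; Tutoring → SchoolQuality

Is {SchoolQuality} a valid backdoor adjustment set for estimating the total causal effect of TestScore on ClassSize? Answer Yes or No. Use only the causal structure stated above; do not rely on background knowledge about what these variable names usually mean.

Backdoor paths from TestScore to ClassSize (paths whose first edge points into TestScore):
  P1: TestScore <- SchoolQuality <- Attendance -> ClassSize
Condition 1 (no descendant of TestScore in the set): holds — descendants of TestScore are {ClassSize}; none are in {SchoolQuality}.
Condition 2 (every backdoor path blocked by {SchoolQuality}):
  P1: blocked at chain node SchoolQuality ∈ conditioning set.
{SchoolQuality} satisfies the backdoor criterion.

Yes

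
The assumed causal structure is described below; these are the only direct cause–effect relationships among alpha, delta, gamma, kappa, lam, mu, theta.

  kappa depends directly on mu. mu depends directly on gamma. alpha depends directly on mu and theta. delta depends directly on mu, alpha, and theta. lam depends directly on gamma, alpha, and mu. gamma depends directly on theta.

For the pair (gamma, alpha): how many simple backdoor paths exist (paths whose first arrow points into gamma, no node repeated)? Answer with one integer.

A backdoor path from gamma to alpha is any simple undirected path whose first edge points into gamma (i.e. leaves gamma via a parent).
Parents of gamma: {theta}.
Enumerating:
  P1: gamma <- theta -> alpha
  P2: gamma <- theta -> delta <- mu -> alpha
  P3: gamma <- theta -> delta <- mu -> lam <- alpha
  P4: gamma <- theta -> delta <- alpha
That exhausts the simple backdoor paths. Count: 4.

4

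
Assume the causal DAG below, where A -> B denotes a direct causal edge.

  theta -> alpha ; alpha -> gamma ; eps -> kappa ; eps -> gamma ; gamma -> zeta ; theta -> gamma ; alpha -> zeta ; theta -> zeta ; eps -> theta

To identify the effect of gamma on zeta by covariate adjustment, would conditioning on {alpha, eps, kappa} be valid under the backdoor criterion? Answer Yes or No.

Backdoor paths from gamma to zeta (paths whose first edge points into gamma):
  P1: gamma <- eps -> theta -> alpha -> zeta
  P2: gamma <- eps -> theta -> zeta
  P3: gamma <- theta -> alpha -> zeta
  P4: gamma <- theta -> zeta
  P5: gamma <- alpha <- theta -> zeta
  P6: gamma <- alpha -> zeta
Condition 1 (no descendant of gamma in the set): holds — descendants of gamma are {zeta}; none are in {alpha, eps, kappa}.
Condition 2 (every backdoor path blocked by {alpha, eps, kappa}):
  P1: blocked at fork node eps ∈ conditioning set.
  P2: blocked at fork node eps ∈ conditioning set.
  P3: blocked at chain node alpha ∈ conditioning set.
  P4: open — no interior node is in the conditioning set.
  P5: blocked at chain node alpha ∈ conditioning set.
  P6: blocked at fork node alpha ∈ conditioning set.
{alpha, eps, kappa} does not satisfy the backdoor criterion.

No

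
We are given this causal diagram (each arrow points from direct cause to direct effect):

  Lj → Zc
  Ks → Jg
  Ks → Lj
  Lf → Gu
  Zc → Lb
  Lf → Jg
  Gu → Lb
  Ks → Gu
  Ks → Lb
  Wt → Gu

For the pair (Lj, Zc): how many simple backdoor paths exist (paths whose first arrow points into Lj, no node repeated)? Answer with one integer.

A backdoor path from Lj to Zc is any simple undirected path whose first edge points into Lj (i.e. leaves Lj via a parent).
Parents of Lj: {Ks}.
Enumerating:
  P1: Lj <- Ks -> Jg <- Lf -> Gu -> Lb <- Zc
  P2: Lj <- Ks -> Gu -> Lb <- Zc
  P3: Lj <- Ks -> Lb <- Zc
That exhausts the simple backdoor paths. Count: 3.

3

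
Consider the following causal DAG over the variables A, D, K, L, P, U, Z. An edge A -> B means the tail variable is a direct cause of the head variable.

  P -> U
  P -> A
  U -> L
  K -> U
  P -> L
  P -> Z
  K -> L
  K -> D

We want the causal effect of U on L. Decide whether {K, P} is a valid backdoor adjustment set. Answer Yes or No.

Backdoor paths from U to L (paths whose first edge points into U):
  P1: U <- K -> L
  P2: U <- P -> L
Condition 1 (no descendant of U in the set): holds — descendants of U are {L}; none are in {K, P}.
Condition 2 (every backdoor path blocked by {K, P}):
  P1: blocked at fork node K ∈ conditioning set.
  P2: blocked at fork node P ∈ conditioning set.
{K, P} satisfies the backdoor criterion.

Yes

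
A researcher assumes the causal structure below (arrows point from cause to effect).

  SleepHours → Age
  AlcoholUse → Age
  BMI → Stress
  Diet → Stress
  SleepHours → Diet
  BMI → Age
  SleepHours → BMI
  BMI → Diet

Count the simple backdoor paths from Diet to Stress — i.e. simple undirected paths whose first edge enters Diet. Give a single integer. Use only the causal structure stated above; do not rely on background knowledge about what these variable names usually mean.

3

A backdoor path from Diet to Stress is any simple undirected path whose first edge points into Diet (i.e. leaves Diet via a parent).
Parents of Diet: {BMI, SleepHours}.
Enumerating:
  P1: Diet <- SleepHours -> BMI -> Stress
  P2: Diet <- SleepHours -> Age <- BMI -> Stress
  P3: Diet <- BMI -> Stress
That exhausts the simple backdoor paths. Count: 3.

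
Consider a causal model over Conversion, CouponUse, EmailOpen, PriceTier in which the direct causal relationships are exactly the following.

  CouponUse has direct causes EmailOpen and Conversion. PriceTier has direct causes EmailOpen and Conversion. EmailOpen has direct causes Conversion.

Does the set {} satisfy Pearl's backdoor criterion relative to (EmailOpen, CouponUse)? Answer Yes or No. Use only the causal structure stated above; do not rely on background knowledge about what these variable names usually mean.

No

Backdoor paths from EmailOpen to CouponUse (paths whose first edge points into EmailOpen):
  P1: EmailOpen <- Conversion -> CouponUse
Condition 1 (no descendant of EmailOpen in the set): holds — descendants of EmailOpen are {CouponUse, PriceTier}; none are in {}.
Condition 2 (every backdoor path blocked by {}):
  P1: open — no interior node is in the conditioning set.
{} does not satisfy the backdoor criterion.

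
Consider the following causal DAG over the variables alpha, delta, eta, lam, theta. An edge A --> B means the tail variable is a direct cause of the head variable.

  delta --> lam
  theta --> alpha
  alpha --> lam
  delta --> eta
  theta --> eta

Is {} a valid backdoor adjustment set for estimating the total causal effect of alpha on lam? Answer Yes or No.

Yes

Backdoor paths from alpha to lam (paths whose first edge points into alpha):
  P1: alpha <- theta -> eta <- delta -> lam
Condition 1 (no descendant of alpha in the set): holds — descendants of alpha are {lam}; none are in {}.
Condition 2 (every backdoor path blocked by {}):
  P1: blocked at collider eta (neither it nor any descendant is in the conditioning set).
{} satisfies the backdoor criterion.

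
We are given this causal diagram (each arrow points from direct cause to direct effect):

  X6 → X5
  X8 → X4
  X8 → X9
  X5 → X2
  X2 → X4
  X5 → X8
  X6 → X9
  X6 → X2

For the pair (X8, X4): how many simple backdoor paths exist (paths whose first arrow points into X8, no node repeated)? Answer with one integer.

2

A backdoor path from X8 to X4 is any simple undirected path whose first edge points into X8 (i.e. leaves X8 via a parent).
Parents of X8: {X5}.
Enumerating:
  P1: X8 <- X5 <- X6 -> X2 -> X4
  P2: X8 <- X5 -> X2 -> X4
That exhausts the simple backdoor paths. Count: 2.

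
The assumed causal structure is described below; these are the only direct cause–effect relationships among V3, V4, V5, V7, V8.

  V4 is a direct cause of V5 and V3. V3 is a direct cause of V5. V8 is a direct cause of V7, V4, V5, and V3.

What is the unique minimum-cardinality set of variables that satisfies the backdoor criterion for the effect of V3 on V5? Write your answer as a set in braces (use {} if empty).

Variables eligible for adjustment (non-descendants of V3, excluding V3 and V5): {V4, V7, V8}.
Backdoor paths from V3 to V5:
  P1: V3 <- V8 -> V4 -> V5
  P2: V3 <- V8 -> V5
  P3: V3 <- V4 <- V8 -> V5
  P4: V3 <- V4 -> V5
The empty set is not sufficient: P1 (V3 <- V8 -> V4 -> V5) has no collider blocking it and no conditioned non-collider, so it is open.
Try {V4, V8}:
  P1: blocked at fork node V8 ∈ conditioning set.
  P2: blocked at fork node V8 ∈ conditioning set.
  P3: blocked at chain node V4 ∈ conditioning set.
  P4: blocked at fork node V4 ∈ conditioning set.
{V4, V8} contains no descendant of V3 and blocks every backdoor path.
Every element of {V4, V8} is needed (dropping V4 leaves P4 open; dropping V8 leaves P2 open), so no proper subset is valid.
Among all size-2 subsets of the eligible variables, only {V4, V8} blocks every backdoor path, so it is the unique smallest valid adjustment set.

{V4, V8}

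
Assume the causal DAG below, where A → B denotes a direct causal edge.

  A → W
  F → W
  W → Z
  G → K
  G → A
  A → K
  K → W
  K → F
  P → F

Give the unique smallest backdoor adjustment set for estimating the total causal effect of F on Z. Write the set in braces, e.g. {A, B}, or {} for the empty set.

Variables eligible for adjustment (non-descendants of F, excluding F and Z): {A, G, K, P}.
Backdoor paths from F to Z:
  P1: F <- K <- G -> A -> W -> Z
  P2: F <- K <- A -> W -> Z
  P3: F <- K -> W -> Z
The empty set is not sufficient: P1 (F <- K <- G -> A -> W -> Z) has no collider blocking it and no conditioned non-collider, so it is open.
Try {K}:
  P1: blocked at chain node K ∈ conditioning set.
  P2: blocked at chain node K ∈ conditioning set.
  P3: blocked at fork node K ∈ conditioning set.
{K} contains no descendant of F and blocks every backdoor path.
No other singleton works — e.g. {G} leaves P2 open — so {K} is the unique smallest valid adjustment set.

{K}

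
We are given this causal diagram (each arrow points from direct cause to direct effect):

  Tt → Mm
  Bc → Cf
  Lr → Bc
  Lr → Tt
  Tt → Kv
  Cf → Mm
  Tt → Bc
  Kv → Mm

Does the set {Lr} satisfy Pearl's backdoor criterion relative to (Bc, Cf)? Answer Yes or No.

Backdoor paths from Bc to Cf (paths whose first edge points into Bc):
  P1: Bc <- Lr -> Tt -> Kv -> Mm <- Cf
  P2: Bc <- Lr -> Tt -> Mm <- Cf
  P3: Bc <- Tt -> Kv -> Mm <- Cf
  P4: Bc <- Tt -> Mm <- Cf
Condition 1 (no descendant of Bc in the set): holds — descendants of Bc are {Cf, Mm}; none are in {Lr}.
Condition 2 (every backdoor path blocked by {Lr}):
  P1: blocked at fork node Lr ∈ conditioning set.
  P2: blocked at fork node Lr ∈ conditioning set.
  P3: blocked at collider Mm (neither it nor any descendant is in the conditioning set).
  P4: blocked at collider Mm (neither it nor any descendant is in the conditioning set).
{Lr} satisfies the backdoor criterion.

Yes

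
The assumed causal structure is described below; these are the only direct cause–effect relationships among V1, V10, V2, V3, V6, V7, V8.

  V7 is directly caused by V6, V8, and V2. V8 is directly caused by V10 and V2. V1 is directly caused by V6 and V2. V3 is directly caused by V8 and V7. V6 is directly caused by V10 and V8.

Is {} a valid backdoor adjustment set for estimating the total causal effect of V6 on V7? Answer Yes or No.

Backdoor paths from V6 to V7 (paths whose first edge points into V6):
  P1: V6 <- V10 -> V8 <- V2 -> V7
  P2: V6 <- V10 -> V8 -> V7
  P3: V6 <- V10 -> V8 -> V3 <- V7
  P4: V6 <- V8 <- V2 -> V7
  P5: V6 <- V8 -> V7
  P6: V6 <- V8 -> V3 <- V7
Condition 1 (no descendant of V6 in the set): holds — descendants of V6 are {V1, V3, V7}; none are in {}.
Condition 2 (every backdoor path blocked by {}):
  P1: blocked at collider V8 (neither it nor any descendant is in the conditioning set).
  P2: open — no interior node is in the conditioning set.
  P3: blocked at collider V3 (neither it nor any descendant is in the conditioning set).
  P4: open — no interior node is in the conditioning set.
  P5: open — no interior node is in the conditioning set.
  P6: blocked at collider V3 (neither it nor any descendant is in the conditioning set).
{} does not satisfy the backdoor criterion.

No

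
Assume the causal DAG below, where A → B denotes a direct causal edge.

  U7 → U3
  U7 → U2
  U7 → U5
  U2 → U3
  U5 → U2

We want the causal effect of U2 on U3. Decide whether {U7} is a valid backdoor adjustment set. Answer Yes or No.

Yes

Backdoor paths from U2 to U3 (paths whose first edge points into U2):
  P1: U2 <- U7 -> U3
  P2: U2 <- U5 <- U7 -> U3
Condition 1 (no descendant of U2 in the set): holds — descendants of U2 are {U3}; none are in {U7}.
Condition 2 (every backdoor path blocked by {U7}):
  P1: blocked at fork node U7 ∈ conditioning set.
  P2: blocked at fork node U7 ∈ conditioning set.
{U7} satisfies the backdoor criterion.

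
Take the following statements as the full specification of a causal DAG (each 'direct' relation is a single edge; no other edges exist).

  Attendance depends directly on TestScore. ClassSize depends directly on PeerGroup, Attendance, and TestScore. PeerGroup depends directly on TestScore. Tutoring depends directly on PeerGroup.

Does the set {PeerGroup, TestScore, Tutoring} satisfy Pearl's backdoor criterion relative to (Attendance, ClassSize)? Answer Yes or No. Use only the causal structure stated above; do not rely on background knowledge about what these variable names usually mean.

Yes

Backdoor paths from Attendance to ClassSize (paths whose first edge points into Attendance):
  P1: Attendance <- TestScore -> PeerGroup -> ClassSize
  P2: Attendance <- TestScore -> ClassSize
Condition 1 (no descendant of Attendance in the set): holds — descendants of Attendance are {ClassSize}; none are in {PeerGroup, TestScore, Tutoring}.
Condition 2 (every backdoor path blocked by {PeerGroup, TestScore, Tutoring}):
  P1: blocked at fork node TestScore ∈ conditioning set.
  P2: blocked at fork node TestScore ∈ conditioning set.
{PeerGroup, TestScore, Tutoring} satisfies the backdoor criterion.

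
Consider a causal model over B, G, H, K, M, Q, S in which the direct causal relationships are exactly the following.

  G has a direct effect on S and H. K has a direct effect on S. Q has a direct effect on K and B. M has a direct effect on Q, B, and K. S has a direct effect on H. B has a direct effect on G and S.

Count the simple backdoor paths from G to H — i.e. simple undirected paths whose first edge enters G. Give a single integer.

5

A backdoor path from G to H is any simple undirected path whose first edge points into G (i.e. leaves G via a parent).
Parents of G: {B}.
Enumerating:
  P1: G <- B <- M -> Q -> K -> S -> H
  P2: G <- B <- M -> K -> S -> H
  P3: G <- B <- Q <- M -> K -> S -> H
  P4: G <- B <- Q -> K -> S -> H
  P5: G <- B -> S -> H
That exhausts the simple backdoor paths. Count: 5.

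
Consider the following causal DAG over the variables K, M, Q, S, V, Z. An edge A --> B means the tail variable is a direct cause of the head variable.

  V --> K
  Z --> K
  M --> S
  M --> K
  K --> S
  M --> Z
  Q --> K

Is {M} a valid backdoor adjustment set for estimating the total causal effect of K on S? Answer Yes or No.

Backdoor paths from K to S (paths whose first edge points into K):
  P1: K <- M -> S
  P2: K <- Z <- M -> S
Condition 1 (no descendant of K in the set): holds — descendants of K are {S}; none are in {M}.
Condition 2 (every backdoor path blocked by {M}):
  P1: blocked at fork node M ∈ conditioning set.
  P2: blocked at fork node M ∈ conditioning set.
{M} satisfies the backdoor criterion.

Yes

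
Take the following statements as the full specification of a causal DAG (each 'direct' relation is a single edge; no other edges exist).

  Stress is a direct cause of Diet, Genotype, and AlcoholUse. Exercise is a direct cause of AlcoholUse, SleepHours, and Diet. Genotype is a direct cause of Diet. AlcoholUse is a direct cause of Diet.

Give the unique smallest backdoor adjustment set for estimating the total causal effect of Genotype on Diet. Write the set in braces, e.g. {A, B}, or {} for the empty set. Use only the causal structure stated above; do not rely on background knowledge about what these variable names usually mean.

Variables eligible for adjustment (non-descendants of Genotype, excluding Genotype and Diet): {AlcoholUse, Exercise, SleepHours, Stress}.
Backdoor paths from Genotype to Diet:
  P1: Genotype <- Stress -> AlcoholUse <- Exercise -> Diet
  P2: Genotype <- Stress -> AlcoholUse -> Diet
  P3: Genotype <- Stress -> Diet
The empty set is not sufficient: P2 (Genotype <- Stress -> AlcoholUse -> Diet) has no collider blocking it and no conditioned non-collider, so it is open.
Try {Stress}:
  P1: blocked at fork node Stress ∈ conditioning set.
  P2: blocked at fork node Stress ∈ conditioning set.
  P3: blocked at fork node Stress ∈ conditioning set.
{Stress} contains no descendant of Genotype and blocks every backdoor path.
No other singleton works — e.g. {Exercise} leaves P2 open — so {Stress} is the unique smallest valid adjustment set.

{Stress}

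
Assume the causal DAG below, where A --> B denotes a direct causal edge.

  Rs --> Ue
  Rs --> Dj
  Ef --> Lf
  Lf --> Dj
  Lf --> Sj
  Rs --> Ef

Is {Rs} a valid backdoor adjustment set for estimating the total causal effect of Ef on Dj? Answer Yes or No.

Yes

Backdoor paths from Ef to Dj (paths whose first edge points into Ef):
  P1: Ef <- Rs -> Dj
Condition 1 (no descendant of Ef in the set): holds — descendants of Ef are {Dj, Lf, Sj}; none are in {Rs}.
Condition 2 (every backdoor path blocked by {Rs}):
  P1: blocked at fork node Rs ∈ conditioning set.
{Rs} satisfies the backdoor criterion.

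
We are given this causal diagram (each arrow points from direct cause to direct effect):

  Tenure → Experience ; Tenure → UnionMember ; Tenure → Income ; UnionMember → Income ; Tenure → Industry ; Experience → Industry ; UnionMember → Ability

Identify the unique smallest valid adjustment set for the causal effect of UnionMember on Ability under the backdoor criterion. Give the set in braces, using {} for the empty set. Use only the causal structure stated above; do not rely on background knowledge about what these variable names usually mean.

Variables eligible for adjustment (non-descendants of UnionMember, excluding UnionMember and Ability): {Experience, Industry, Tenure}.
Backdoor paths from UnionMember to Ability:
  (none)
With no backdoor paths the empty set already satisfies the criterion, and it is trivially minimal.

{}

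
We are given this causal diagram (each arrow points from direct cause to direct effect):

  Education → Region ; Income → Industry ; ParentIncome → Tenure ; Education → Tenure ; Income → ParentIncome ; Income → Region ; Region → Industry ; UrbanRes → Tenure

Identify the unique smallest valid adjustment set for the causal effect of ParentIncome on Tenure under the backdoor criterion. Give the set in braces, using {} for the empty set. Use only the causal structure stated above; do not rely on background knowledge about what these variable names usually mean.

Variables eligible for adjustment (non-descendants of ParentIncome, excluding ParentIncome and Tenure): {Education, Income, Industry, Region, UrbanRes}.
Backdoor paths from ParentIncome to Tenure:
  P1: ParentIncome <- Income -> Region <- Education -> Tenure
  P2: ParentIncome <- Income -> Industry <- Region <- Education -> Tenure
Each backdoor path contains an unconditioned collider, so every path is already blocked with the empty conditioning set:
  P1: blocked at collider Region (neither it nor any descendant is in the conditioning set).
  P2: blocked at collider Industry (neither it nor any descendant is in the conditioning set).
The empty set is therefore the unique smallest valid set.

{}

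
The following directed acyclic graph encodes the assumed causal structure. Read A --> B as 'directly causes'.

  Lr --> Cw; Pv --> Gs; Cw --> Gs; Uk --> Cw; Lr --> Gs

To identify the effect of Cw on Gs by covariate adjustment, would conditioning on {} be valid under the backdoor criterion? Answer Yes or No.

No

Backdoor paths from Cw to Gs (paths whose first edge points into Cw):
  P1: Cw <- Lr -> Gs
Condition 1 (no descendant of Cw in the set): holds — descendants of Cw are {Gs}; none are in {}.
Condition 2 (every backdoor path blocked by {}):
  P1: open — no interior node is in the conditioning set.
{} does not satisfy the backdoor criterion.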